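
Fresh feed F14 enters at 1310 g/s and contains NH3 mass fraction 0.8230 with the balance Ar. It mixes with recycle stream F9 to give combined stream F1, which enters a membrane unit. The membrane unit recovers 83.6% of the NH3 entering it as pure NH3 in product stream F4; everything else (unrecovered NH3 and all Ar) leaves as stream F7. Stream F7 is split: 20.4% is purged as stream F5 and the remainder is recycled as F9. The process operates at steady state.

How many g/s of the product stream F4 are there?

1037 g/s

NH3 in F1: m_A = 1310×0.823 + (1−0.204)·(1−0.836)·m_A, so m_A = 1078.1/0.8695 = 1240 g/s.
Product F4 = 0.836×1240 = 1036.6 g/s.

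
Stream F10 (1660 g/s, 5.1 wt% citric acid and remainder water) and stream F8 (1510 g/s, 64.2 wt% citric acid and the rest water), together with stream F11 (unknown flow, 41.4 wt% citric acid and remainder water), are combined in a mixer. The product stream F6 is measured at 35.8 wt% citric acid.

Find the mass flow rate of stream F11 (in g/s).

1442 g/s

Let F11 be the unknown flow. Total out = 3170 + F11.
citric acid balance: 1054.1 + 0.414·F11 = 0.358·(3170 + F11)
(0.414 − 0.358)·F11 = 0.358×3170 − 1054.1 = 80.78
F11 = 80.78 / 0.056 = 1442.5 g/s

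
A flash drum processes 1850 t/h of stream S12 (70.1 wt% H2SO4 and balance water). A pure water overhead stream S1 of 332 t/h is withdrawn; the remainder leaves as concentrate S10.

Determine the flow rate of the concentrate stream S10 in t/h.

Concentrate = 1850 − 332 = 1518 t/h.

1518 t/h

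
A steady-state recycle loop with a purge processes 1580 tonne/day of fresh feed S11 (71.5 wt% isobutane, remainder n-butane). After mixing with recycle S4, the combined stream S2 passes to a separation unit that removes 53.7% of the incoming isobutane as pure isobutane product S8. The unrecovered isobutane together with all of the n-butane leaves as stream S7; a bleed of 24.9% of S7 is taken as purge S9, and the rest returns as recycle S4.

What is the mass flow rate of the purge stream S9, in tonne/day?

n-butane enters only via S11 and leaves only via the purge: 1580×0.285 = 0.249×(n-butane in S7), and the separation unit passes all n-butane, so n-butane in S2 = n-butane in S7 = 1808.4 tonne/day.
isobutane in S2: m_A = 1580×0.715 + (1−0.249)·(1−0.537)·m_A, so m_A = 1129.7/0.6523 = 1731.9 tonne/day.
S7 = (1−0.537)×1731.9 + 1808.4 = 2610.3 tonne/day.
Purge S9 = 0.249×2610.3 = 649.97 tonne/day.

650 tonne/day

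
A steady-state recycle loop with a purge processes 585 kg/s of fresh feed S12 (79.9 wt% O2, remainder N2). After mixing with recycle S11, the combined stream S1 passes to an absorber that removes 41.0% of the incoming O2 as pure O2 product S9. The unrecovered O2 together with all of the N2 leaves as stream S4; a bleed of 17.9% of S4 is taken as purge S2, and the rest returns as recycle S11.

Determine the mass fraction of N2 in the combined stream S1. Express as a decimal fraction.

0.420

N2 enters only via S12 and leaves only via the purge: 585×0.201 = 0.179×(N2 in S4), and the absorber passes all N2, so N2 in S1 = N2 in S4 = 656.9 kg/s.
O2 in S1: m_A = 585×0.799 + (1−0.179)·(1−0.410)·m_A, so m_A = 467.42/0.5156 = 906.53 kg/s.
S1 = 906.53 + 656.9 = 1563.4 kg/s.
N2 fraction in S1 = 656.9/1563.4 = 0.420.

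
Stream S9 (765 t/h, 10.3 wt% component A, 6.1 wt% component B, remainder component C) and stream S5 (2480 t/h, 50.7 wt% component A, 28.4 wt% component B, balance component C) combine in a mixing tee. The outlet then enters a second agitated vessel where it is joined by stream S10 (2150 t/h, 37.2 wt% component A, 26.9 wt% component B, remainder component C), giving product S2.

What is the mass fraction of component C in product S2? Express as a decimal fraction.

0.3577

Overall, product flow = 5395 t/h.
component C in = 765×0.836 + 2480×0.209 + 2150×0.359 = 1929.7 t/h.
component C fraction in S2 = 0.3577.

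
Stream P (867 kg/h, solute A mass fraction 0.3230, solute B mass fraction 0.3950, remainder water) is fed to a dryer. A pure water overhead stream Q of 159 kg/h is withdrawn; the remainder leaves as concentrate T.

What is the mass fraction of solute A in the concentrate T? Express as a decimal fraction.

0.3955

solute A is not removed: 867×0.323 = 280.04 kg/h of solute A enters T.
Concentrate = 867 − 159 = 708 kg/h.
Mass fraction = 280.04/708 = 0.3955.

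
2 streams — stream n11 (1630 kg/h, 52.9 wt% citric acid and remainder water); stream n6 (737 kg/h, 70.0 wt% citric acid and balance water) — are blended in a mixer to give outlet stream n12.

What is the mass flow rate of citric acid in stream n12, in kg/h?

citric acid out = citric acid in = 1630×0.529 + 737×0.700 = 1378.2 kg/h.

1378 kg/h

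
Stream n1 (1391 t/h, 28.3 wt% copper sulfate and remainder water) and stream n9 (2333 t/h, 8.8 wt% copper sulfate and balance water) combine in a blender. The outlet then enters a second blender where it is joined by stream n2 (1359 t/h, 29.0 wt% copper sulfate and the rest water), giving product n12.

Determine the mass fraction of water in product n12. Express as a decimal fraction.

0.805

Overall, product flow = 5083 t/h.
water in = 1391×0.717 + 2333×0.912 + 1359×0.710 = 4089.9 t/h.
water fraction in n12 = 0.805.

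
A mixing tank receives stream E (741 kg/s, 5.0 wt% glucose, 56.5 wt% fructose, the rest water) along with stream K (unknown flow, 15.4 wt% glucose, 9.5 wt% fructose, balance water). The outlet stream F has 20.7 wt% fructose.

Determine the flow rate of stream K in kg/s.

Let K be the unknown flow. Total out = 741 + K.
fructose balance: 418.66 + 0.095·K = 0.207·(741 + K)
(0.095 − 0.207)·K = 0.207×741 − 418.66 = -265.28
K = -265.28 / -0.112 = 2368.6 kg/s

2369 kg/s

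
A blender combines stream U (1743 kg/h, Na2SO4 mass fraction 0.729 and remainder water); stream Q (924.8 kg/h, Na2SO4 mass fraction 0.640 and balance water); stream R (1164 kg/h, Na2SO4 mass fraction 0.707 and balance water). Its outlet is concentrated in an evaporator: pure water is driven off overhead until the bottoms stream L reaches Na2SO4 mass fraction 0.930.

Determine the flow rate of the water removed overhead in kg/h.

Na2SO4 entering = 1743×0.729 + 924.8×0.640 + 1164×0.707 = 2685.5 kg/h.
All Na2SO4 reports to L, so L = 2685.5/0.930 = 2887.6 kg/h.
Total feed = 3831.8 kg/h; overhead = 3831.8 − 2887.6 = 944.2 kg/h.

944.2 kg/h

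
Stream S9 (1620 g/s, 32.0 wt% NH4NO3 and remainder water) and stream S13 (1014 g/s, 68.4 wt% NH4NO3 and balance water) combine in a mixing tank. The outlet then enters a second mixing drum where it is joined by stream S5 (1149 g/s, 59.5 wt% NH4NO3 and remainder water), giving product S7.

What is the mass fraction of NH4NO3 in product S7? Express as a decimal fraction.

0.501

Overall, product flow = 3783 g/s.
NH4NO3 in = 1620×0.320 + 1014×0.684 + 1149×0.595 = 1895.6 g/s.
NH4NO3 fraction in S7 = 0.501.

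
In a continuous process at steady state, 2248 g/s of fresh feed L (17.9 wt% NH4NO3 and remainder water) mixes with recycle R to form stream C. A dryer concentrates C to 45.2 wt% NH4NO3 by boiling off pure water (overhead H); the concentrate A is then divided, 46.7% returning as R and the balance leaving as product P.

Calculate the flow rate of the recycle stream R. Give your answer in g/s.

Overall NH4NO3 balance (none leaves overhead): NH4NO3 in fresh feed = NH4NO3 in product, i.e. 2248×0.179 = (1−0.467)·A·0.452.
A = 402.39/(0.452×0.533) = 1670.3 g/s.
Recycle R = 0.467×1670.3 = 780.01 g/s.

780 g/s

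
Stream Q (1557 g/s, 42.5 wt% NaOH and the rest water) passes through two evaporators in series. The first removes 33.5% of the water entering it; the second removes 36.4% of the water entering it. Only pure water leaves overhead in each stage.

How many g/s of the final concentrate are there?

water in feed = 1557×0.575 = 895.27 g/s.
After stage 1: water left = (1−0.335)×895.27 = 595.36; stream total = 1257.1 g/s.
After stage 2: water left = (1−0.364)×595.36 = 378.65; final concentrate = 1040.4 g/s.

1040 g/s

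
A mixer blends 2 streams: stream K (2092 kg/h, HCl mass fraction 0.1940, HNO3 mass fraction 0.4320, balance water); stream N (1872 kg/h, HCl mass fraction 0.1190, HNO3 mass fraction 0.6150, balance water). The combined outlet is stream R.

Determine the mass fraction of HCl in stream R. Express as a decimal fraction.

0.1586

Total flow out = 2092 + 1872 = 3964 kg/h.
HCl in = 2092×0.194 + 1872×0.119 = 628.62 kg/h.
HCl mass fraction in R = 628.62/3964 = 0.1586.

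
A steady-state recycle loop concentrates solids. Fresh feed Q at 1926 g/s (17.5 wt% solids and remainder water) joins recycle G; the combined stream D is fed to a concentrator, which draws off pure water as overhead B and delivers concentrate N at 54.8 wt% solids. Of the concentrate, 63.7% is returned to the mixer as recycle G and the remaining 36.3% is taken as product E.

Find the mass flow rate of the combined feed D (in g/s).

Overall solids balance (none leaves overhead): solids in fresh feed = solids in product, i.e. 1926×0.175 = (1−0.637)·N·0.548.
N = 337.05/(0.548×0.363) = 1694.4 g/s.
Recycle G = 0.637×1694.4 = 1079.3 g/s.
Combined feed D = 1926 + 1079.3 = 3005.3 g/s.

3005 g/s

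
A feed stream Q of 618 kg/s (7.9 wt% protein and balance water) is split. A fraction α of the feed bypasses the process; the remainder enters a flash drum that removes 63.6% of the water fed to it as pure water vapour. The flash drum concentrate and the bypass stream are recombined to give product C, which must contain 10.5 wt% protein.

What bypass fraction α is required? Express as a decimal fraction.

All 618×0.079 = 48.822 kg/s of protein reaches C, so C = 48.822/0.105 = 464.97 kg/s and vapour = 153.03 kg/s.
The evaporator receives (1−α)·618 of feed at 0.921 water and removes 0.636 of that water:
0.636×0.921×(1−α)×618 = 153.03
(1−α) = 153.03/362 = 0.4227;  α = 0.5773.

0.577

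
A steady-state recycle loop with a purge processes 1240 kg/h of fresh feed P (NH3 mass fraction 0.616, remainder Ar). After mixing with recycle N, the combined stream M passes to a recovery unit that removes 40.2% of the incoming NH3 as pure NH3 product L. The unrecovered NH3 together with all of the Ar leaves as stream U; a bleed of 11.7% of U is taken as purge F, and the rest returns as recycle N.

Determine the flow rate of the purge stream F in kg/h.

Ar enters only via P and leaves only via the purge: 1240×0.384 = 0.117×(Ar in U), and the recovery unit passes all Ar, so Ar in M = Ar in U = 4069.7 kg/h.
NH3 in M: m_A = 1240×0.616 + (1−0.117)·(1−0.402)·m_A, so m_A = 763.84/0.4720 = 1618.4 kg/h.
U = (1−0.402)×1618.4 + 4069.7 = 5037.6 kg/h.
Purge F = 0.117×5037.6 = 589.39 kg/h.

589.4 kg/h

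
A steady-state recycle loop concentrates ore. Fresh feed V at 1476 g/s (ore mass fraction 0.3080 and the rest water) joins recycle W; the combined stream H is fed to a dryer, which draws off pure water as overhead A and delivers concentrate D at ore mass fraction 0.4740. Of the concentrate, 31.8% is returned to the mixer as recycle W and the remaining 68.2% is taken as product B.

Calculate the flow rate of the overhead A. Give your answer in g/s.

516.9 g/s

Overall ore balance (none leaves overhead): ore in fresh feed = ore in product, i.e. 1476×0.308 = (1−0.318)·D·0.474.
D = 454.61/(0.474×0.682) = 1406.3 g/s.
Recycle W = 0.318×1406.3 = 447.2 g/s.
Combined feed H = 1476 + 447.2 = 1923.2 g/s.
Overhead A = H − D = 1923.2 − 1406.3 = 516.91 g/s.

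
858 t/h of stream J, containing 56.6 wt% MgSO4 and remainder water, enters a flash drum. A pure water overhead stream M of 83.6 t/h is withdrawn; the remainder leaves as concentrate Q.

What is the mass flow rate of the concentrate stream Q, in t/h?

Concentrate = 858 − 83.6 = 774.4 t/h.

774.4 t/h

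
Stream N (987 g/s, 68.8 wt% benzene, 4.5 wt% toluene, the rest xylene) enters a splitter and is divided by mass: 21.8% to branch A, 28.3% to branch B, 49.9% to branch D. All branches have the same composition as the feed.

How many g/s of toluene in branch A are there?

Branch A total = 0.218×987 = 215.17 g/s.
toluene in A = 0.045×215.17 = 9.6825 g/s.

9.682 g/s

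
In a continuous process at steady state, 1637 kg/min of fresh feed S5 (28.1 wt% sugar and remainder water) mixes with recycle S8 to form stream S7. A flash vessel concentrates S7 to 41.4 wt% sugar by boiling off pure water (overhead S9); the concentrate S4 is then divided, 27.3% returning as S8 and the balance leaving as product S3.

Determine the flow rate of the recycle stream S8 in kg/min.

417.2 kg/min

Overall sugar balance (none leaves overhead): sugar in fresh feed = sugar in product, i.e. 1637×0.281 = (1−0.273)·S4·0.414.
S4 = 460/(0.414×0.727) = 1528.3 kg/min.
Recycle S8 = 0.273×1528.3 = 417.24 kg/min.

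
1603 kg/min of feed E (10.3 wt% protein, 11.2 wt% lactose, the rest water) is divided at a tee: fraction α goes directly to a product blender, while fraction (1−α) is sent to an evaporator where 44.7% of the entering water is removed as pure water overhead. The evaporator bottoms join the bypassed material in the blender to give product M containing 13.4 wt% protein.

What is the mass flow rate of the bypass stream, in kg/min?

546.2 kg/min

All 1603×0.103 = 165.11 kg/min of protein reaches M, so M = 165.11/0.134 = 1232.2 kg/min and vapour = 370.84 kg/min.
The evaporator receives (1−α)·1603 of feed at 0.785 water and removes 0.447 of that water:
0.447×0.785×(1−α)×1603 = 370.84
(1−α) = 370.84/562.48 = 0.6593;  α = 0.3407.
Bypass flow = 0.3407×1603 = 546.15 kg/min.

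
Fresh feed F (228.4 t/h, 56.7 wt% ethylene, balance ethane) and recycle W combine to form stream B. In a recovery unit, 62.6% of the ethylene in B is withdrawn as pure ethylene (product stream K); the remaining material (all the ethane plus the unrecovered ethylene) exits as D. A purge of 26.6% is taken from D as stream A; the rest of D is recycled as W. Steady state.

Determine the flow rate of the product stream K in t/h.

111.7 t/h

ethylene in B: m_A = 228.4×0.567 + (1−0.266)·(1−0.626)·m_A, so m_A = 129.5/0.7255 = 178.51 t/h.
Product K = 0.626×178.51 = 111.74 t/h.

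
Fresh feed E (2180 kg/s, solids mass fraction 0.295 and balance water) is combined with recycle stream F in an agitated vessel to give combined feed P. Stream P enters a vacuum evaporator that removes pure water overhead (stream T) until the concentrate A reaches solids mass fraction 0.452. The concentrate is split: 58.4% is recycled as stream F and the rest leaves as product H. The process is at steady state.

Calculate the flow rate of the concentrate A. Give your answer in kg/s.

3420 kg/s

Overall solids balance (none leaves overhead): solids in fresh feed = solids in product, i.e. 2180×0.295 = (1−0.584)·A·0.452.
A = 643.1/(0.452×0.416) = 3420.2 kg/s.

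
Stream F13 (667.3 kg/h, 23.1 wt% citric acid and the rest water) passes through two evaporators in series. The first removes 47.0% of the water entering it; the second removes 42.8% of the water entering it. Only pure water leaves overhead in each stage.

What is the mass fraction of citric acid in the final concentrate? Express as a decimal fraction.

water in feed = 667.3×0.769 = 513.15 kg/h.
After stage 1: water left = (1−0.470)×513.15 = 271.97; stream total = 426.12 kg/h.
After stage 2: water left = (1−0.428)×271.97 = 155.57; final concentrate = 309.71 kg/h.
citric acid fraction = 154.15/309.71 = 0.498.

0.498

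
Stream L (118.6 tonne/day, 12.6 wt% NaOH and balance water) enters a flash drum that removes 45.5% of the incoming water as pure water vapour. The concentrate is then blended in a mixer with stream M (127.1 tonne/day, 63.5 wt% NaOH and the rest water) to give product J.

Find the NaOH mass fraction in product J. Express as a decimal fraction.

0.482

Vapour removed = 0.455×0.874×118.6 = 47.164 tonne/day; concentrate = 71.436 tonne/day.
NaOH reaching the mixer = 14.944 (from concentrate) + 127.1×0.635 = 95.652 tonne/day.
Product flow = 71.436 + 127.1 = 198.54 tonne/day; NaOH fraction = 0.482.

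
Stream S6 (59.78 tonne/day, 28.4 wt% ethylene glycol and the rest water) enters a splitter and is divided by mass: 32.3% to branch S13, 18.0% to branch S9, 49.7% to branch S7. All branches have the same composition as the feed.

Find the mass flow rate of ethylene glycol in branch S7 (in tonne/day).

8.438 tonne/day

Branch S7 total = 0.497×59.78 = 29.711 tonne/day.
ethylene glycol in S7 = 0.284×29.711 = 8.4378 tonne/day.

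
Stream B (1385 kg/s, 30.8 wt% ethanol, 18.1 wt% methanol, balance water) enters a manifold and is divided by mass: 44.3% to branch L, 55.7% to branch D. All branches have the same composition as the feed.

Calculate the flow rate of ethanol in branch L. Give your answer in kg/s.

189 kg/s

Branch L total = 0.443×1385 = 613.55 kg/s.
ethanol in L = 0.308×613.55 = 188.97 kg/s.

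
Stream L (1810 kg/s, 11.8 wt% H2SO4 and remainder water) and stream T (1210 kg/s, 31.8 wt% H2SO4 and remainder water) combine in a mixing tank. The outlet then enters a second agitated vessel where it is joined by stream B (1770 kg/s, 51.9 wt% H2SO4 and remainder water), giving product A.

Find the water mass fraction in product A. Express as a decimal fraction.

Overall, product flow = 4790 kg/s.
water in = 1810×0.882 + 1210×0.682 + 1770×0.481 = 3273 kg/s.
water fraction in A = 0.683.

0.683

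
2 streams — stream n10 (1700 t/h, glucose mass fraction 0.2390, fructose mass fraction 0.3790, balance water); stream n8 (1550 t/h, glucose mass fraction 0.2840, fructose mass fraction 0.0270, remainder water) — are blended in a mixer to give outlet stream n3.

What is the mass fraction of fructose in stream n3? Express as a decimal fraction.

Total flow out = 1700 + 1550 = 3250 t/h.
fructose in = 1700×0.379 + 1550×0.027 = 686.15 t/h.
fructose mass fraction in n3 = 686.15/3250 = 0.2111.

0.2111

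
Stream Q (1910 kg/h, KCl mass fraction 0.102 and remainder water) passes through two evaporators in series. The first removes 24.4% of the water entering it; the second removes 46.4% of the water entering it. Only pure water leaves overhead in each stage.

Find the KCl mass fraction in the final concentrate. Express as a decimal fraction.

water in feed = 1910×0.898 = 1715.2 kg/h.
After stage 1: water left = (1−0.244)×1715.2 = 1296.7; stream total = 1491.5 kg/h.
After stage 2: water left = (1−0.464)×1296.7 = 695.02; final concentrate = 889.84 kg/h.
KCl fraction = 194.82/889.84 = 0.219.

0.219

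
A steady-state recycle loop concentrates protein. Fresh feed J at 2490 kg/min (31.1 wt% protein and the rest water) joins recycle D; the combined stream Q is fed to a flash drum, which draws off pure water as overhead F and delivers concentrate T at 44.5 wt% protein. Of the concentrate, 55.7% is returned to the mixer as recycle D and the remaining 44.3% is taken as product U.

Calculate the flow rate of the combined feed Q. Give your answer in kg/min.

4678 kg/min

Overall protein balance (none leaves overhead): protein in fresh feed = protein in product, i.e. 2490×0.311 = (1−0.557)·T·0.445.
T = 774.39/(0.445×0.443) = 3928.2 kg/min.
Recycle D = 0.557×3928.2 = 2188 kg/min.
Combined feed Q = 2490 + 2188 = 4678 kg/min.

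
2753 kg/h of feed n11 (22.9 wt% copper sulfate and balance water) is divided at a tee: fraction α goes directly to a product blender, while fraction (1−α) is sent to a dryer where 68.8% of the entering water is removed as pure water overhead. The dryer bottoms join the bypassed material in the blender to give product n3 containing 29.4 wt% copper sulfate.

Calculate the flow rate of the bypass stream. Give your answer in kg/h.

All 2753×0.229 = 630.44 kg/h of copper sulfate reaches n3, so n3 = 630.44/0.294 = 2144.3 kg/h and vapour = 608.66 kg/h.
The evaporator receives (1−α)·2753 of feed at 0.771 water and removes 0.688 of that water:
0.688×0.771×(1−α)×2753 = 608.66
(1−α) = 608.66/1460.3 = 0.4168;  α = 0.5832.
Bypass flow = 0.5832×2753 = 1605.6 kg/h.

1606 kg/h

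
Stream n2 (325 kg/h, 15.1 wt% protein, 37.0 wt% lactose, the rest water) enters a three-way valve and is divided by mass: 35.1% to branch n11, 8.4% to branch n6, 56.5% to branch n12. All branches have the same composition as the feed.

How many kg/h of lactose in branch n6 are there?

10.1 kg/h

Branch n6 total = 0.084×325 = 27.3 kg/h.
lactose in n6 = 0.370×27.3 = 10.101 kg/h.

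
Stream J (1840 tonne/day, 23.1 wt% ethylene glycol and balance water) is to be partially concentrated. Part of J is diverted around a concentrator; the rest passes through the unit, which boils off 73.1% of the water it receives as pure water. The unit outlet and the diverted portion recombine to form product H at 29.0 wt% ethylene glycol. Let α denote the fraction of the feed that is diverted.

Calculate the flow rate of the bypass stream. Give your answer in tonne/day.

All 1840×0.231 = 425.04 tonne/day of ethylene glycol reaches H, so H = 425.04/0.290 = 1465.7 tonne/day and vapour = 374.34 tonne/day.
The evaporator receives (1−α)·1840 of feed at 0.769 water and removes 0.731 of that water:
0.731×0.769×(1−α)×1840 = 374.34
(1−α) = 374.34/1034.3 = 0.3619;  α = 0.6381.
Bypass flow = 0.6381×1840 = 1174.1 tonne/day.

1174 tonne/day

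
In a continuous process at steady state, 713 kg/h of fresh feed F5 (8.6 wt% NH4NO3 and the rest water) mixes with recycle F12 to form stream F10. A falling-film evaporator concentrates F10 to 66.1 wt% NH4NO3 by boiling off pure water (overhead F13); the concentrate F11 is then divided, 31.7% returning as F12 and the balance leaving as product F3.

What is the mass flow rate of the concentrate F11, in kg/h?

Overall NH4NO3 balance (none leaves overhead): NH4NO3 in fresh feed = NH4NO3 in product, i.e. 713×0.086 = (1−0.317)·F11·0.661.
F11 = 61.318/(0.661×0.683) = 135.82 kg/h.

135.8 kg/h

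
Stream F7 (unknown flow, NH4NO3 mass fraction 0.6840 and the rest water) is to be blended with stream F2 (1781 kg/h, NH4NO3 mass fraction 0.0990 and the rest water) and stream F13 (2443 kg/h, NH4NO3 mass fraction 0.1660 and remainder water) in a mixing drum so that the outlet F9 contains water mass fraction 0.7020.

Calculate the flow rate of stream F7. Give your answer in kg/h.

1754 kg/h

Let F7 be the unknown flow. Total out = 4224 + F7.
water balance: 3642.1 + 0.316·F7 = 0.702·(4224 + F7)
(0.316 − 0.702)·F7 = 0.702×4224 − 3642.1 = -676.9
F7 = -676.9 / -0.386 = 1753.6 kg/h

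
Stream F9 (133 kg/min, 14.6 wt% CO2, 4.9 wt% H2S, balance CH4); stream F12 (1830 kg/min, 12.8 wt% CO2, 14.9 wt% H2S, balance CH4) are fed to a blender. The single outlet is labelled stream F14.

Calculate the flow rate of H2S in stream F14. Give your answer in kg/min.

H2S out = H2S in = 133×0.049 + 1830×0.149 = 279.19 kg/min.

279.2 kg/min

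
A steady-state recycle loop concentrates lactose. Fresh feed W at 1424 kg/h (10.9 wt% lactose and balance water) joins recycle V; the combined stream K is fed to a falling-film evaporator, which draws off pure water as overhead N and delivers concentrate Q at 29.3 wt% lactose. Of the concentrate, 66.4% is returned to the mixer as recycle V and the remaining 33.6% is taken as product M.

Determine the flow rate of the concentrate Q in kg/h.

1577 kg/h

Overall lactose balance (none leaves overhead): lactose in fresh feed = lactose in product, i.e. 1424×0.109 = (1−0.664)·Q·0.293.
Q = 155.22/(0.293×0.336) = 1576.6 kg/h.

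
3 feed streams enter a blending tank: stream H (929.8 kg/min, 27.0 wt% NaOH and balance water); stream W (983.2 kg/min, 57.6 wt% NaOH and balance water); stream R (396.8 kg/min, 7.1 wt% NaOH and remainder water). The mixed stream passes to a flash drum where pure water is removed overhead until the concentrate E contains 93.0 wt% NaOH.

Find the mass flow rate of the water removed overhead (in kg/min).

NaOH entering = 929.8×0.270 + 983.2×0.576 + 396.8×0.071 = 845.54 kg/min.
All NaOH reports to E, so E = 845.54/0.930 = 909.18 kg/min.
Total feed = 2309.8 kg/min; overhead = 2309.8 − 909.18 = 1400.6 kg/min.

1401 kg/min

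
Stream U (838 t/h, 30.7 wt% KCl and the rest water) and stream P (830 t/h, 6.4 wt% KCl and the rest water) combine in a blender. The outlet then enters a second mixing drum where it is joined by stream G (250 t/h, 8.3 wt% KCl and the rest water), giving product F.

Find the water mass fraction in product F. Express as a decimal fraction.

0.8274

Overall, product flow = 1918 t/h.
water in = 838×0.693 + 830×0.936 + 250×0.917 = 1586.9 t/h.
water fraction in F = 0.8274.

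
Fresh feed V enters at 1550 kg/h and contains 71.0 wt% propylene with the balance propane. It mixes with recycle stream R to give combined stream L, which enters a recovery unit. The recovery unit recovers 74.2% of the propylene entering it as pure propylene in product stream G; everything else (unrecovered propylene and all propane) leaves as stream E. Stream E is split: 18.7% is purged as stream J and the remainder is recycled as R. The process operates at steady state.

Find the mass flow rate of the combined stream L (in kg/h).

3796 kg/h

propane enters only via V and leaves only via the purge: 1550×0.290 = 0.187×(propane in E), and the recovery unit passes all propane, so propane in L = propane in E = 2403.7 kg/h.
propylene in L: m_A = 1550×0.710 + (1−0.187)·(1−0.742)·m_A, so m_A = 1100.5/0.7902 = 1392.6 kg/h.
L = 1392.6 + 2403.7 = 3796.3 kg/h.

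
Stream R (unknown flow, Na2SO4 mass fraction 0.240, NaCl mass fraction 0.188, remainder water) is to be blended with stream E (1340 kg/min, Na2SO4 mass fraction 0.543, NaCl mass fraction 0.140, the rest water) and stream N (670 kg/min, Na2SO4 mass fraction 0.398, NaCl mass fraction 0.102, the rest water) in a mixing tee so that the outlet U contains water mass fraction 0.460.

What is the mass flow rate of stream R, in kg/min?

1472 kg/min

Let R be the unknown flow. Total out = 2010 + R.
water balance: 759.78 + 0.572·R = 0.460·(2010 + R)
(0.572 − 0.460)·R = 0.460×2010 − 759.78 = 164.82
R = 164.82 / 0.112 = 1471.6 kg/min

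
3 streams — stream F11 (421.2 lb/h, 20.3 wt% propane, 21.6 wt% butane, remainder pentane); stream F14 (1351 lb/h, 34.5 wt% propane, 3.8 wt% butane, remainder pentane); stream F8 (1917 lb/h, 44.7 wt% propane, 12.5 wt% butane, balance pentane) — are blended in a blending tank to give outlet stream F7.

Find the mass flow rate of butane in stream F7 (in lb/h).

butane out = butane in = 421.2×0.216 + 1351×0.038 + 1917×0.125 = 381.94 lb/h.

381.9 lb/h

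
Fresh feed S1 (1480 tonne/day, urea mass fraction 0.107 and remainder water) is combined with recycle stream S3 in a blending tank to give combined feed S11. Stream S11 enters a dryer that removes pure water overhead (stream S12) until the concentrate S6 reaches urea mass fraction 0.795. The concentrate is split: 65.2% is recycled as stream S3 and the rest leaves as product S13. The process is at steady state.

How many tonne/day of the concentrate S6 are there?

572.4 tonne/day

Overall urea balance (none leaves overhead): urea in fresh feed = urea in product, i.e. 1480×0.107 = (1−0.652)·S6·0.795.
S6 = 158.36/(0.795×0.348) = 572.4 tonne/day.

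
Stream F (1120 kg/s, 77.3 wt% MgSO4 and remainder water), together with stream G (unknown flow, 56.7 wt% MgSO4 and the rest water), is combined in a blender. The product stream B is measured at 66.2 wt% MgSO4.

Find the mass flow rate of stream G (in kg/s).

1309 kg/s

Let G be the unknown flow. Total out = 1120 + G.
MgSO4 balance: 865.76 + 0.567·G = 0.662·(1120 + G)
(0.567 − 0.662)·G = 0.662×1120 − 865.76 = -124.32
G = -124.32 / -0.095 = 1308.6 kg/s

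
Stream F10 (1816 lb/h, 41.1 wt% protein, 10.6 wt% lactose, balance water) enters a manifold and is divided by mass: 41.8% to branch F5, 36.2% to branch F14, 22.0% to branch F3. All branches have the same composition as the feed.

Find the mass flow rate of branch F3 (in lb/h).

Branch F3 flow = 0.220×1816 = 399.52 lb/h.

399.5 lb/h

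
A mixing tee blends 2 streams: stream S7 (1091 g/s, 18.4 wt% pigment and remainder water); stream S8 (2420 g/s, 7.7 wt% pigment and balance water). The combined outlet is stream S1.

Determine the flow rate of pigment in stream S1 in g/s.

pigment out = pigment in = 1091×0.184 + 2420×0.077 = 387.08 g/s.

387.1 g/s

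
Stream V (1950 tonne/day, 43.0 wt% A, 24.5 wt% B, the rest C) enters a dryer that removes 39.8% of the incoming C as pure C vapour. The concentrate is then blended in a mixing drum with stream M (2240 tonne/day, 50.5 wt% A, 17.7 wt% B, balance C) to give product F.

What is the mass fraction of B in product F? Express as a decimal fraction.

Vapour removed = 0.398×0.325×1950 = 252.23 tonne/day; concentrate = 1697.8 tonne/day.
B reaching the mixer = 477.75 (from concentrate) + 2240×0.177 = 874.23 tonne/day.
Product flow = 1697.8 + 2240 = 3937.8 tonne/day; B fraction = 0.2220.

0.2220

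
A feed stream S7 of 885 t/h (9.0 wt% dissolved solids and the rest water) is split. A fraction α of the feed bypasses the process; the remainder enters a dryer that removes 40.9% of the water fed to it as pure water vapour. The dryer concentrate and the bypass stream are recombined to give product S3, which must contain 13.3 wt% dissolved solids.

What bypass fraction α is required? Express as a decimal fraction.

All 885×0.090 = 79.65 t/h of dissolved solids reaches S3, so S3 = 79.65/0.133 = 598.87 t/h and vapour = 286.13 t/h.
The evaporator receives (1−α)·885 of feed at 0.910 water and removes 0.409 of that water:
0.409×0.910×(1−α)×885 = 286.13
(1−α) = 286.13/329.39 = 0.8687;  α = 0.1313.

0.131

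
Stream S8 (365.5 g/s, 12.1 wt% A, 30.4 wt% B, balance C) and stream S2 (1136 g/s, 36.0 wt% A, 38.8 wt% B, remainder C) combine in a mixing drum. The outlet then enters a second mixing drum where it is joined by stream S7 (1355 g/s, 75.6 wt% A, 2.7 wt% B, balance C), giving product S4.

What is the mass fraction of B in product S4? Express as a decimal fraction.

Overall, product flow = 2856.5 g/s.
B in = 365.5×0.304 + 1136×0.388 + 1355×0.027 = 588.47 g/s.
B fraction in S4 = 0.2060.

0.2060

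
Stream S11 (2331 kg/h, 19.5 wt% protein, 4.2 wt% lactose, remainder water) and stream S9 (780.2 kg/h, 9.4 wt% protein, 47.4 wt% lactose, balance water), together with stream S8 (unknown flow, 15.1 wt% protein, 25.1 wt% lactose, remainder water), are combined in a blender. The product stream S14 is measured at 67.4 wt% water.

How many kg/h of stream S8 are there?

245.4 kg/h

Let S8 be the unknown flow. Total out = 3111.2 + S8.
water balance: 2115.6 + 0.598·S8 = 0.674·(3111.2 + S8)
(0.598 − 0.674)·S8 = 0.674×3111.2 − 2115.6 = -18.651
S8 = -18.651 / -0.076 = 245.4 kg/h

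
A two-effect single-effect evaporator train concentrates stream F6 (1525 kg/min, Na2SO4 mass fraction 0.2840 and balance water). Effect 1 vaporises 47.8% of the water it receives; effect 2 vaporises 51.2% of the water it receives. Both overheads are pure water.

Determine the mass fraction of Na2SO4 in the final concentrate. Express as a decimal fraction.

0.6089

water in feed = 1525×0.716 = 1091.9 kg/min.
After stage 1: water left = (1−0.478)×1091.9 = 569.97; stream total = 1003.1 kg/min.
After stage 2: water left = (1−0.512)×569.97 = 278.15; final concentrate = 711.25 kg/min.
Na2SO4 fraction = 433.1/711.25 = 0.6089.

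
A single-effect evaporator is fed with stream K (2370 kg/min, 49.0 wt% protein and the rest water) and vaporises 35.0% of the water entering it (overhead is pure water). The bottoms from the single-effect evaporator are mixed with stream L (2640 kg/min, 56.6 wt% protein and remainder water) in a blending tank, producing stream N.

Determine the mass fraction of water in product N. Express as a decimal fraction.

Vapour removed = 0.350×0.510×2370 = 423.05 kg/min; concentrate = 1947 kg/min.
water reaching the mixer = 785.65 (from concentrate) + 2640×0.434 = 1931.4 kg/min.
Product flow = 1947 + 2640 = 4587 kg/min; water fraction = 0.421.

0.421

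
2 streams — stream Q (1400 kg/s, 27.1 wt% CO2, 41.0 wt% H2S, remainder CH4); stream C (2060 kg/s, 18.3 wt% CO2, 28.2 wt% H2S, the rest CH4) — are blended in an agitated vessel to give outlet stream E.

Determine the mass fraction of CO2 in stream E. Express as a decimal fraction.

0.219

Total flow out = 1400 + 2060 = 3460 kg/s.
CO2 in = 1400×0.271 + 2060×0.183 = 756.38 kg/s.
CO2 mass fraction in E = 756.38/3460 = 0.219.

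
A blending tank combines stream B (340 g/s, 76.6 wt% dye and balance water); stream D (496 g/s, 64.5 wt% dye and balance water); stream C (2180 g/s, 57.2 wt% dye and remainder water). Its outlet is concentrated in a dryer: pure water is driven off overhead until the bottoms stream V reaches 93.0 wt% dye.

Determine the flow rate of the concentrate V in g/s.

1965 g/s

dye entering = 340×0.766 + 496×0.645 + 2180×0.572 = 1827.3 g/s.
All dye reports to V, so V = 1827.3/0.930 = 1964.9 g/s.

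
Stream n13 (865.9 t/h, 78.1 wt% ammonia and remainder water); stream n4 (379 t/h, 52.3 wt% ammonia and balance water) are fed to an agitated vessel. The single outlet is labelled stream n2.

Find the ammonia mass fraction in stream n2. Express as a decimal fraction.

Total flow out = 865.9 + 379 = 1244.9 t/h.
ammonia in = 865.9×0.781 + 379×0.523 = 874.48 t/h.
ammonia mass fraction in n2 = 874.48/1244.9 = 0.7025.

0.7025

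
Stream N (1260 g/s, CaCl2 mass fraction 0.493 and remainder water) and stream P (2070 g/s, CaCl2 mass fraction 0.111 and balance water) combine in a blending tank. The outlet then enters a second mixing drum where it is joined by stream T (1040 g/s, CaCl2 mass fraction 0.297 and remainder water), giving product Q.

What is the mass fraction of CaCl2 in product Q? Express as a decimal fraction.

0.265

Overall, product flow = 4370 g/s.
CaCl2 in = 1260×0.493 + 2070×0.111 + 1040×0.297 = 1159.8 g/s.
CaCl2 fraction in Q = 0.265.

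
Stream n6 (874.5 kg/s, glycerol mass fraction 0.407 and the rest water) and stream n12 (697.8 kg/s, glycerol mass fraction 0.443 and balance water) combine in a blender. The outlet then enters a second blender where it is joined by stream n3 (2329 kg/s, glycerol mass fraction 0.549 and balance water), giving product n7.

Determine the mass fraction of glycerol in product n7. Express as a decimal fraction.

0.498

Overall, product flow = 3901.3 kg/s.
glycerol in = 874.5×0.407 + 697.8×0.443 + 2329×0.549 = 1943.7 kg/s.
glycerol fraction in n7 = 0.498.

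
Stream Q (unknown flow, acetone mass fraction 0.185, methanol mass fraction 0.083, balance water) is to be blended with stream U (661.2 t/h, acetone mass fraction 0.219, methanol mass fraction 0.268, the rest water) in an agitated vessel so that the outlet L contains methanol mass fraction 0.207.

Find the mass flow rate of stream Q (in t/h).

325.3 t/h

Let Q be the unknown flow. Total out = 661.2 + Q.
methanol balance: 177.2 + 0.083·Q = 0.207·(661.2 + Q)
(0.083 − 0.207)·Q = 0.207×661.2 − 177.2 = -40.333
Q = -40.333 / -0.124 = 325.27 t/h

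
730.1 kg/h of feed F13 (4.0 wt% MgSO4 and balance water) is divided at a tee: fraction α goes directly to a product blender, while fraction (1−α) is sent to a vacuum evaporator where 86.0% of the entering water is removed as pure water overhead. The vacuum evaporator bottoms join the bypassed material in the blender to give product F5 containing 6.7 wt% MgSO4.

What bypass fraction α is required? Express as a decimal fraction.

0.512

All 730.1×0.040 = 29.204 kg/h of MgSO4 reaches F5, so F5 = 29.204/0.067 = 435.88 kg/h and vapour = 294.22 kg/h.
The evaporator receives (1−α)·730.1 of feed at 0.960 water and removes 0.860 of that water:
0.860×0.960×(1−α)×730.1 = 294.22
(1−α) = 294.22/602.77 = 0.4881;  α = 0.5119.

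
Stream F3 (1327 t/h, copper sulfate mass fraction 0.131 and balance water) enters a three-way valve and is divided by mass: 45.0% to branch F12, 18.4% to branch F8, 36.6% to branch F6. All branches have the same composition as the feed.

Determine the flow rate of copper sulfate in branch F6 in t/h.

Branch F6 total = 0.366×1327 = 485.68 t/h.
copper sulfate in F6 = 0.131×485.68 = 63.624 t/h.

63.62 t/h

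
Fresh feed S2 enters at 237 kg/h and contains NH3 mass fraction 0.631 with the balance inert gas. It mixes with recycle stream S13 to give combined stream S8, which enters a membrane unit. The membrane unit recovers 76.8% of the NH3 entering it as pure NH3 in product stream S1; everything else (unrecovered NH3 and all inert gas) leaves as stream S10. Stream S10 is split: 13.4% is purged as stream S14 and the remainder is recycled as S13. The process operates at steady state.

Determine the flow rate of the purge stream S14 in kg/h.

inert gas enters only via S2 and leaves only via the purge: 237×0.369 = 0.134×(inert gas in S10), and the membrane unit passes all inert gas, so inert gas in S8 = inert gas in S10 = 652.63 kg/h.
NH3 in S8: m_A = 237×0.631 + (1−0.134)·(1−0.768)·m_A, so m_A = 149.55/0.7991 = 187.15 kg/h.
S10 = (1−0.768)×187.15 + 652.63 = 696.05 kg/h.
Purge S14 = 0.134×696.05 = 93.271 kg/h.

93.27 kg/h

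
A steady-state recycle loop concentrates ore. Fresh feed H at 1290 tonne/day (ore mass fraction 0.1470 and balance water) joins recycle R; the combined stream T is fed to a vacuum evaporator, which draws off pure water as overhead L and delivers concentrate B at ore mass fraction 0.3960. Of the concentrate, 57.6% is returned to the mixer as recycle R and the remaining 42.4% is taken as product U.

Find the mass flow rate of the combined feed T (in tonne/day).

1941 tonne/day

Overall ore balance (none leaves overhead): ore in fresh feed = ore in product, i.e. 1290×0.147 = (1−0.576)·B·0.396.
B = 189.63/(0.396×0.424) = 1129.4 tonne/day.
Recycle R = 0.576×1129.4 = 650.53 tonne/day.
Combined feed T = 1290 + 650.53 = 1940.5 tonne/day.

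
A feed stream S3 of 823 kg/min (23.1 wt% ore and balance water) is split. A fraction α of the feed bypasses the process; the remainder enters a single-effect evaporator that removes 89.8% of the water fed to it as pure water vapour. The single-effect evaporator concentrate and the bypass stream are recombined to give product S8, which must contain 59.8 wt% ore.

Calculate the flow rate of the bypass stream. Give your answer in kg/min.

91.59 kg/min

All 823×0.231 = 190.11 kg/min of ore reaches S8, so S8 = 190.11/0.598 = 317.91 kg/min and vapour = 505.09 kg/min.
The evaporator receives (1−α)·823 of feed at 0.769 water and removes 0.898 of that water:
0.898×0.769×(1−α)×823 = 505.09
(1−α) = 505.09/568.33 = 0.8887;  α = 0.1113.
Bypass flow = 0.1113×823 = 91.588 kg/min.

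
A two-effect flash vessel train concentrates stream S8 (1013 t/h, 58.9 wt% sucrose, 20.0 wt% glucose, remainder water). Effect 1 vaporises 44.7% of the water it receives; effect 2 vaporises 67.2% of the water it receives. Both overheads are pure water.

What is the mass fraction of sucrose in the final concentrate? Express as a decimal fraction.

0.7120

water in feed = 1013×0.211 = 213.74 t/h.
After stage 1: water left = (1−0.447)×213.74 = 118.2; stream total = 917.46 t/h.
After stage 2: water left = (1−0.672)×118.2 = 38.77; final concentrate = 838.03 t/h.
sucrose fraction = 596.66/838.03 = 0.7120.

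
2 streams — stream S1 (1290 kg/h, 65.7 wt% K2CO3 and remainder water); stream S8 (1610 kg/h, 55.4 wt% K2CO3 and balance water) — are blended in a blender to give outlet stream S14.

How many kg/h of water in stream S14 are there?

1161 kg/h

water out = water in = 1290×0.343 + 1610×0.446 = 1160.5 kg/h.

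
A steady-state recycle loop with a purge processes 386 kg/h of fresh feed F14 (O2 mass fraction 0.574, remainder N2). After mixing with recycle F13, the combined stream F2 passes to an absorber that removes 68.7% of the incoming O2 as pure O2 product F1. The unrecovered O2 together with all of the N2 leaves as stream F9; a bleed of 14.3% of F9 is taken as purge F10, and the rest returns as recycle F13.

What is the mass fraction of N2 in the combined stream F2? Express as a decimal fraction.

0.792

N2 enters only via F14 and leaves only via the purge: 386×0.426 = 0.143×(N2 in F9), and the absorber passes all N2, so N2 in F2 = N2 in F9 = 1149.9 kg/h.
O2 in F2: m_A = 386×0.574 + (1−0.143)·(1−0.687)·m_A, so m_A = 221.56/0.7318 = 302.78 kg/h.
F2 = 302.78 + 1149.9 = 1452.7 kg/h.
N2 fraction in F2 = 1149.9/1452.7 = 0.792.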